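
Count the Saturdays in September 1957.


September 1957 has 30 days
Anchor: Jan 1, 1957. With p = 1957 - 1 = 1956: (p + p//4 - p//100 + p//400) mod 7 = (1956 + 489 - 19 + 4) mod 7 = 2430 mod 7 = 1 -> Tuesday (Mon=0 ... Sun=6)
Days before September (Jan-Aug): 243; September 1 index = (1 + 243) mod 7 = 6 -> Sunday
First Saturday is September 7
Saturdays: 7, 14, 21, 28

4 Saturdays


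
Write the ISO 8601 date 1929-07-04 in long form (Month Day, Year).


ISO 1929-07-04 parses as year=1929, month=07, day=04
Month 7 -> July

July 4, 1929


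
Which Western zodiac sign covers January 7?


Date: January 7
Conventional tropical zodiac dates: Capricorn from December 22 onward; Aquarius starts January 20
January 7 falls within the Capricorn range

Capricorn


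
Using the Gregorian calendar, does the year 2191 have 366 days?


Gregorian leap year rule: divisible by 4, but not by 100, unless also by 400.
2191 is not divisible by 4 -> not a leap year

No


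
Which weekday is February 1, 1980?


Target: February 1, 1980
Anchor: Jan 1, 1980. With p = 1980 - 1 = 1979: (p + p//4 - p//100 + p//400) mod 7 = (1979 + 494 - 19 + 4) mod 7 = 2458 mod 7 = 1 -> Tuesday (Mon=0 ... Sun=6)
Days before February (Jan): 31 days
Weekday index = (1 + 31) mod 7 = 4

Friday


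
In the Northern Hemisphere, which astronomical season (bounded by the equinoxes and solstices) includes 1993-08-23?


Date: August 23
Astronomical Summer (approx.; exact equinox/solstice day varies by year): June 21 to September 21
August 23 falls within the Summer window

Summer


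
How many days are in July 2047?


July 2047

31 days


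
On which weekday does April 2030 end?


April 2030 has 30 days
Anchor: Jan 1, 2030. With p = 2030 - 1 = 2029: (p + p//4 - p//100 + p//400) mod 7 = (2029 + 507 - 20 + 5) mod 7 = 2521 mod 7 = 1 -> Tuesday (Mon=0 ... Sun=6)
Days before April (Jan-Mar): 90; April 1 index = (1 + 90) mod 7 = 0 -> Monday
Last day offset: 30 - 1 = 29 days
Weekday index = (0 + 29) mod 7 = 1

Tuesday, April 30


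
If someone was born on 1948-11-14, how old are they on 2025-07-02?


Birth: 1948-11-14
Reference: 2025-07-02
Year difference: 2025 - 1948 = 77
Birthday not yet reached in 2025, subtract 1

76 years old


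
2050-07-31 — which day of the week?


Date: July 31, 2050
Anchor: Jan 1, 2050. With p = 2050 - 1 = 2049: (p + p//4 - p//100 + p//400) mod 7 = (2049 + 512 - 20 + 5) mod 7 = 2546 mod 7 = 5 -> Saturday (Mon=0 ... Sun=6)
Days before July (Jan-Jun): 181; offset = 181 + 31 - 1 = 211
Weekday index = (5 + 211) mod 7 = 6

Day of the week: Sunday


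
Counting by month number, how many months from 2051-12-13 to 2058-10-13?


From December 2051 to October 2058
7 years * 12 = 84 months, minus 2 months = 82

82 months


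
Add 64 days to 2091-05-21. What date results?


Start: 2091-05-21, add 64 days
May 2091 has 31 days: 31 - 21 = 10 days to May 31 -> 54 left
June 2091 has 30 days -> 24 left
July 2091: 24 <= 31 -> lands on July 24

Result: 2091-07-24


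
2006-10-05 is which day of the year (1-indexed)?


Date: October 5, 2006
Days in months 1 through 9: 273
Plus 5 days in October

Day of year: 278


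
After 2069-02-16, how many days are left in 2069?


Day of year: 47 of 365
Remaining = 365 - 47

318 days


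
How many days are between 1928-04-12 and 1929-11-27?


From 1928-04-12 to 1929-11-27
1928-04-12: days before April = 31 + 29 + 31 = 91 (1928 is a leap year); day of year = 91 + 12 = 103
1929-11-27: days before November = 31 + 28 + 31 + 30 + 31 + 30 + 31 + 31 + 30 + 31 = 304 (1929 is not a leap year); day of year = 304 + 27 = 331
Rest of 1928: 366 - 103 = 263
Total = 263 + 331 = 594

594 days


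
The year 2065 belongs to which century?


Century = (year - 1) // 100 + 1
= (2065 - 1) // 100 + 1
= 2064 // 100 + 1
= 20 + 1

21st century


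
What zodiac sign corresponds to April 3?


Date: April 3
Conventional tropical zodiac dates: Aries from March 21 onward; Taurus starts April 20
April 3 falls within the Aries range

Aries


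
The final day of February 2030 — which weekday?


February 2030 has 28 days
Anchor: Jan 1, 2030. With p = 2030 - 1 = 2029: (p + p//4 - p//100 + p//400) mod 7 = (2029 + 507 - 20 + 5) mod 7 = 2521 mod 7 = 1 -> Tuesday (Mon=0 ... Sun=6)
Days before February (Jan): 31; February 1 index = (1 + 31) mod 7 = 4 -> Friday
Last day offset: 28 - 1 = 27 days
Weekday index = (4 + 27) mod 7 = 3

Thursday, February 28


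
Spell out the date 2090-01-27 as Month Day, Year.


ISO 2090-01-27 parses as year=2090, month=01, day=27
Month 1 -> January

January 27, 2090


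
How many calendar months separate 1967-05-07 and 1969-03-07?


From May 1967 to March 1969
2 years * 12 = 24 months, minus 2 months = 22

22 months


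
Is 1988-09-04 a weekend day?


Anchor: Jan 1, 1988. With p = 1988 - 1 = 1987: (p + p//4 - p//100 + p//400) mod 7 = (1987 + 496 - 19 + 4) mod 7 = 2468 mod 7 = 4 -> Friday (Mon=0 ... Sun=6)
Day of year: 248; offset = 247
Weekday index = (4 + 247) mod 7 = 6 -> Sunday
Weekend days: Saturday, Sunday

Yes


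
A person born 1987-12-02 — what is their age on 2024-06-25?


Birth: 1987-12-02
Reference: 2024-06-25
Year difference: 2024 - 1987 = 37
Birthday not yet reached in 2024, subtract 1

36 years old


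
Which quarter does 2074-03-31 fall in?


Month: March (month 3)
Q1: Jan-Mar, Q2: Apr-Jun, Q3: Jul-Sep, Q4: Oct-Dec

Q1


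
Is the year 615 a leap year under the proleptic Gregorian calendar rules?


Gregorian leap year rule: divisible by 4, but not by 100, unless also by 400.
615 is not divisible by 4 -> not a leap year

No


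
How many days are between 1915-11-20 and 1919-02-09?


From 1915-11-20 to 1919-02-09
1915-11-20: days before November = 31 + 28 + 31 + 30 + 31 + 30 + 31 + 31 + 30 + 31 = 304 (1915 is not a leap year); day of year = 304 + 20 = 324
1919-02-09: days before February = 31; day of year = 31 + 9 = 40
Rest of 1915: 365 - 324 = 41
Full years 1916 (366), 1917 (365), 1918 (365): 1096
Total = 41 + 1096 + 40 = 1177

1177 days


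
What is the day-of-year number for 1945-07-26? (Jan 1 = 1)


Date: July 26, 1945
Days in months 1 through 6: 181
Plus 26 days in July

Day of year: 207


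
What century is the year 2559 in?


Century = (year - 1) // 100 + 1
= (2559 - 1) // 100 + 1
= 2558 // 100 + 1
= 25 + 1

26th century


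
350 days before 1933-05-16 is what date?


Start: 1933-05-16, subtract 350 days
Back 16 days from May 16 reaches April 30, 1933 -> 334 left
April 1933 has 30 days -> back to March 31, 1933 -> 304 left
March 1933 has 31 days -> back to February 28, 1933 -> 273 left
February 1933 has 28 days -> back to January 31, 1933 -> 245 left
January 1933 has 31 days -> back to December 31, 1932 -> 214 left
December 1932 has 31 days -> back to November 30, 1932 -> 183 left
November 1932 has 30 days -> back to October 31, 1932 -> 153 left
October 1932 has 31 days -> back to September 30, 1932 -> 122 left
September 1932 has 30 days -> back to August 31, 1932 -> 92 left
August 1932 has 31 days -> back to July 31, 1932 -> 61 left
July 1932 has 31 days -> back to June 30, 1932 -> 30 left
June 1932 has 30 days -> back to May 31, 1932 -> 0 left
May 1932: 31 - 0 = 31 -> lands on May 31

Result: 1932-05-31


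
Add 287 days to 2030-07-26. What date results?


Start: 2030-07-26, add 287 days
July 2030 has 31 days: 31 - 26 = 5 days to July 31 -> 282 left
August 2030 has 31 days -> 251 left
September 2030 has 30 days -> 221 left
October 2030 has 31 days -> 190 left
November 2030 has 30 days -> 160 left
December 2030 has 31 days -> 129 left
January 2031 has 31 days -> 98 left
February 2031 has 28 days -> 70 left
March 2031 has 31 days -> 39 left
April 2031 has 30 days -> 9 left
May 2031: 9 <= 31 -> lands on May 9

Result: 2031-05-09


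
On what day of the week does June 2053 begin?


Target: June 1, 2053
Anchor: Jan 1, 2053. With p = 2053 - 1 = 2052: (p + p//4 - p//100 + p//400) mod 7 = (2052 + 513 - 20 + 5) mod 7 = 2550 mod 7 = 2 -> Wednesday (Mon=0 ... Sun=6)
Days before June (Jan-May): 151 days
Weekday index = (2 + 151) mod 7 = 6

Sunday


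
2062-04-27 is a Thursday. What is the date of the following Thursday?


Current: Thursday
Target: Thursday
Days ahead: 7

Next Thursday: 2062-05-04


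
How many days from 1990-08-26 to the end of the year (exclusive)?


Day of year: 238 of 365
Remaining = 365 - 238

127 days


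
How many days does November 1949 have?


November 1949

30 days


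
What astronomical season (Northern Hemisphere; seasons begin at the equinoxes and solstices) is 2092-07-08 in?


Date: July 8
Astronomical Summer (approx.; exact equinox/solstice day varies by year): June 21 to September 21
July 8 falls within the Summer window

Summer


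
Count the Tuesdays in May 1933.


May 1933 has 31 days
Anchor: Jan 1, 1933. With p = 1933 - 1 = 1932: (p + p//4 - p//100 + p//400) mod 7 = (1932 + 483 - 19 + 4) mod 7 = 2400 mod 7 = 6 -> Sunday (Mon=0 ... Sun=6)
Days before May (Jan-Apr): 120; May 1 index = (6 + 120) mod 7 = 0 -> Monday
First Tuesday is May 2
Tuesdays: 2, 9, 16, 23, 30

5 Tuesdays


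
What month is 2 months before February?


February is month 2
2 - 2 = 0; wrap: 0 + 12 = 12

December


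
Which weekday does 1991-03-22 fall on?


Date: March 22, 1991
Anchor: Jan 1, 1991. With p = 1991 - 1 = 1990: (p + p//4 - p//100 + p//400) mod 7 = (1990 + 497 - 19 + 4) mod 7 = 2472 mod 7 = 1 -> Tuesday (Mon=0 ... Sun=6)
Days before March (Jan-Feb): 59; offset = 59 + 22 - 1 = 80
Weekday index = (1 + 80) mod 7 = 4

Day of the week: Friday


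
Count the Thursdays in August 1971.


August 1971 has 31 days
Anchor: Jan 1, 1971. With p = 1971 - 1 = 1970: (p + p//4 - p//100 + p//400) mod 7 = (1970 + 492 - 19 + 4) mod 7 = 2447 mod 7 = 4 -> Friday (Mon=0 ... Sun=6)
Days before August (Jan-Jul): 212; August 1 index = (4 + 212) mod 7 = 6 -> Sunday
First Thursday is August 5
Thursdays: 5, 12, 19, 26

4 Thursdays


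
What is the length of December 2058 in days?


December 2058

31 days


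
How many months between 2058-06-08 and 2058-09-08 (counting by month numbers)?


From June 2058 to September 2058
0 years * 12 = 0 months, plus 3 months = 3

3 months


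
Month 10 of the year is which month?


Month 10 of 12

October


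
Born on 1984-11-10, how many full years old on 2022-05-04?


Birth: 1984-11-10
Reference: 2022-05-04
Year difference: 2022 - 1984 = 38
Birthday not yet reached in 2022, subtract 1

37 years old


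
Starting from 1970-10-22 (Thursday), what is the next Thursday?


Current: Thursday
Target: Thursday
Days ahead: 7

Next Thursday: 1970-10-29


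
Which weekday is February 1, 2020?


Target: February 1, 2020
Anchor: Jan 1, 2020. With p = 2020 - 1 = 2019: (p + p//4 - p//100 + p//400) mod 7 = (2019 + 504 - 20 + 5) mod 7 = 2508 mod 7 = 2 -> Wednesday (Mon=0 ... Sun=6)
Days before February (Jan): 31 days
Weekday index = (2 + 31) mod 7 = 5

Saturday


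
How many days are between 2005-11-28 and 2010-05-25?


From 2005-11-28 to 2010-05-25
2005-11-28: days before November = 31 + 28 + 31 + 30 + 31 + 30 + 31 + 31 + 30 + 31 = 304 (2005 is not a leap year); day of year = 304 + 28 = 332
2010-05-25: days before May = 31 + 28 + 31 + 30 = 120 (2010 is not a leap year); day of year = 120 + 25 = 145
Rest of 2005: 365 - 332 = 33
Full years 2006 (365), 2007 (365), 2008 (366), 2009 (365): 1461
Total = 33 + 1461 + 145 = 1639

1639 days


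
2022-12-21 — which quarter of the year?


Month: December (month 12)
Q1: Jan-Mar, Q2: Apr-Jun, Q3: Jul-Sep, Q4: Oct-Dec

Q4


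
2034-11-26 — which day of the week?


Date: November 26, 2034
Anchor: Jan 1, 2034. With p = 2034 - 1 = 2033: (p + p//4 - p//100 + p//400) mod 7 = (2033 + 508 - 20 + 5) mod 7 = 2526 mod 7 = 6 -> Sunday (Mon=0 ... Sun=6)
Days before November (Jan-Oct): 304; offset = 304 + 26 - 1 = 329
Weekday index = (6 + 329) mod 7 = 6

Day of the week: Sunday


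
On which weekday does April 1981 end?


April 1981 has 30 days
Anchor: Jan 1, 1981. With p = 1981 - 1 = 1980: (p + p//4 - p//100 + p//400) mod 7 = (1980 + 495 - 19 + 4) mod 7 = 2460 mod 7 = 3 -> Thursday (Mon=0 ... Sun=6)
Days before April (Jan-Mar): 90; April 1 index = (3 + 90) mod 7 = 2 -> Wednesday
Last day offset: 30 - 1 = 29 days
Weekday index = (2 + 29) mod 7 = 3

Thursday, April 30


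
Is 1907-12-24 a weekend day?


Anchor: Jan 1, 1907. With p = 1907 - 1 = 1906: (p + p//4 - p//100 + p//400) mod 7 = (1906 + 476 - 19 + 4) mod 7 = 2367 mod 7 = 1 -> Tuesday (Mon=0 ... Sun=6)
Day of year: 358; offset = 357
Weekday index = (1 + 357) mod 7 = 1 -> Tuesday
Weekend days: Saturday, Sunday

No


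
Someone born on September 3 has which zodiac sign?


Date: September 3
Conventional tropical zodiac dates: Virgo from August 23 onward; Libra starts September 23
September 3 falls within the Virgo range

Virgo


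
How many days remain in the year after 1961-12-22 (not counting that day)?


Day of year: 356 of 365
Remaining = 365 - 356

9 days


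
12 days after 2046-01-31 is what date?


Start: 2046-01-31, add 12 days
January 31 is the last day of January 2046 -> 12 left
February 2046: 12 <= 28 -> lands on February 12

Result: 2046-02-12


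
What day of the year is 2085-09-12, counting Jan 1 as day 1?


Date: September 12, 2085
Days in months 1 through 8: 243
Plus 12 days in September

Day of year: 255


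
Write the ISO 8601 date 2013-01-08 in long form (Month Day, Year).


ISO 2013-01-08 parses as year=2013, month=01, day=08
Month 1 -> January

January 8, 2013


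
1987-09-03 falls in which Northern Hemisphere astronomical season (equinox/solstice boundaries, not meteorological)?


Date: September 3
Astronomical Summer (approx.; exact equinox/solstice day varies by year): June 21 to September 21
September 3 falls within the Summer window

Summer


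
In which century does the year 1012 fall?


Century = (year - 1) // 100 + 1
= (1012 - 1) // 100 + 1
= 1011 // 100 + 1
= 10 + 1

11th century


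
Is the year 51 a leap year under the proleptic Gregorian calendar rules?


Gregorian leap year rule: divisible by 4, but not by 100, unless also by 400.
51 is not divisible by 4 -> not a leap year

No


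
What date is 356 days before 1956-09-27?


Start: 1956-09-27, subtract 356 days
Back 27 days from September 27 reaches August 31, 1956 -> 329 left
August 1956 has 31 days -> back to July 31, 1956 -> 298 left
July 1956 has 31 days -> back to June 30, 1956 -> 267 left
June 1956 has 30 days -> back to May 31, 1956 -> 237 left
May 1956 has 31 days -> back to April 30, 1956 -> 206 left
April 1956 has 30 days -> back to March 31, 1956 -> 176 left
March 1956 has 31 days -> back to February 29, 1956 -> 145 left
February 1956 has 29 days -> back to January 31, 1956 -> 116 left
January 1956 has 31 days -> back to December 31, 1955 -> 85 left
December 1955 has 31 days -> back to November 30, 1955 -> 54 left
November 1955 has 30 days -> back to October 31, 1955 -> 24 left
October 1955: 31 - 24 = 7 -> lands on October 7

Result: 1955-10-07


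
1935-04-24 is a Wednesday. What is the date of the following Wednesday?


Current: Wednesday
Target: Wednesday
Days ahead: 7

Next Wednesday: 1935-05-01


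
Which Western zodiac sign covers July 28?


Date: July 28
Conventional tropical zodiac dates: Leo from July 23 onward; Virgo starts August 23
July 28 falls within the Leo range

Leo


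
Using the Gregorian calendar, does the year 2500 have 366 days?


Gregorian leap year rule: divisible by 4, but not by 100, unless also by 400.
2500 is divisible by 100 but not 400 -> not a leap year

No


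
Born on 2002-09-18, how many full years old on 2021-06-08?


Birth: 2002-09-18
Reference: 2021-06-08
Year difference: 2021 - 2002 = 19
Birthday not yet reached in 2021, subtract 1

18 years old


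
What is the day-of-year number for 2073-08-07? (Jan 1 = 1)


Date: August 7, 2073
Days in months 1 through 7: 212
Plus 7 days in August

Day of year: 219


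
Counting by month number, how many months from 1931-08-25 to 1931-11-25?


From August 1931 to November 1931
0 years * 12 = 0 months, plus 3 months = 3

3 months


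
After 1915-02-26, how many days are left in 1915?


Day of year: 57 of 365
Remaining = 365 - 57

308 days


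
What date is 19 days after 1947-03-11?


Start: 1947-03-11, add 19 days
March 1947 has 31 days; 11 + 19 = 30 stays within March

Result: 1947-03-30


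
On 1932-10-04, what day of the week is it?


Date: October 4, 1932
Anchor: Jan 1, 1932. With p = 1932 - 1 = 1931: (p + p//4 - p//100 + p//400) mod 7 = (1931 + 482 - 19 + 4) mod 7 = 2398 mod 7 = 4 -> Friday (Mon=0 ... Sun=6)
Days before October (Jan-Sep): 274; offset = 274 + 4 - 1 = 277
Weekday index = (4 + 277) mod 7 = 1

Day of the week: Tuesday


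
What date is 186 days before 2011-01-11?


Start: 2011-01-11, subtract 186 days
Back 11 days from January 11 reaches December 31, 2010 -> 175 left
December 2010 has 31 days -> back to November 30, 2010 -> 144 left
November 2010 has 30 days -> back to October 31, 2010 -> 114 left
October 2010 has 31 days -> back to September 30, 2010 -> 83 left
September 2010 has 30 days -> back to August 31, 2010 -> 53 left
August 2010 has 31 days -> back to July 31, 2010 -> 22 left
July 2010: 31 - 22 = 9 -> lands on July 9

Result: 2010-07-09


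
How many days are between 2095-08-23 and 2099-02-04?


From 2095-08-23 to 2099-02-04
2095-08-23: days before August = 31 + 28 + 31 + 30 + 31 + 30 + 31 = 212 (2095 is not a leap year); day of year = 212 + 23 = 235
2099-02-04: days before February = 31; day of year = 31 + 4 = 35
Rest of 2095: 365 - 235 = 130
Full years 2096 (366), 2097 (365), 2098 (365): 1096
Total = 130 + 1096 + 35 = 1261

1261 days


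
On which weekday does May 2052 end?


May 2052 has 31 days
Anchor: Jan 1, 2052. With p = 2052 - 1 = 2051: (p + p//4 - p//100 + p//400) mod 7 = (2051 + 512 - 20 + 5) mod 7 = 2548 mod 7 = 0 -> Monday (Mon=0 ... Sun=6)
Days before May (Jan-Apr): 121; May 1 index = (0 + 121) mod 7 = 2 -> Wednesday
Last day offset: 31 - 1 = 30 days
Weekday index = (2 + 30) mod 7 = 4

Friday, May 31


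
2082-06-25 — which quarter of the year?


Month: June (month 6)
Q1: Jan-Mar, Q2: Apr-Jun, Q3: Jul-Sep, Q4: Oct-Dec

Q2


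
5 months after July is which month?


July is month 7
7 + 5 = 12

December


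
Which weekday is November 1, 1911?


Target: November 1, 1911
Anchor: Jan 1, 1911. With p = 1911 - 1 = 1910: (p + p//4 - p//100 + p//400) mod 7 = (1910 + 477 - 19 + 4) mod 7 = 2372 mod 7 = 6 -> Sunday (Mon=0 ... Sun=6)
Days before November (Jan-Oct): 304 days
Weekday index = (6 + 304) mod 7 = 2

Wednesday


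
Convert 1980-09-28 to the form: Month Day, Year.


ISO 1980-09-28 parses as year=1980, month=09, day=28
Month 9 -> September

September 28, 1980


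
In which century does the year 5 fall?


Century = (year - 1) // 100 + 1
= (5 - 1) // 100 + 1
= 4 // 100 + 1
= 0 + 1

1st century


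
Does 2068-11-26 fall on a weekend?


Anchor: Jan 1, 2068. With p = 2068 - 1 = 2067: (p + p//4 - p//100 + p//400) mod 7 = (2067 + 516 - 20 + 5) mod 7 = 2568 mod 7 = 6 -> Sunday (Mon=0 ... Sun=6)
Day of year: 331; offset = 330
Weekday index = (6 + 330) mod 7 = 0 -> Monday
Weekend days: Saturday, Sunday

No


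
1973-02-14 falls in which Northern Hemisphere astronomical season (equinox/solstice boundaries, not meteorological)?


Date: February 14
Astronomical Winter (approx.; exact equinox/solstice day varies by year): December 21 to March 19
February 14 falls within the Winter window

Winter


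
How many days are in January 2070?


January 2070

31 days


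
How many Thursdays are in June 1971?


June 1971 has 30 days
Anchor: Jan 1, 1971. With p = 1971 - 1 = 1970: (p + p//4 - p//100 + p//400) mod 7 = (1970 + 492 - 19 + 4) mod 7 = 2447 mod 7 = 4 -> Friday (Mon=0 ... Sun=6)
Days before June (Jan-May): 151; June 1 index = (4 + 151) mod 7 = 1 -> Tuesday
First Thursday is June 3
Thursdays: 3, 10, 17, 24

4 Thursdays


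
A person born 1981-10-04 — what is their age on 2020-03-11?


Birth: 1981-10-04
Reference: 2020-03-11
Year difference: 2020 - 1981 = 39
Birthday not yet reached in 2020, subtract 1

38 years old


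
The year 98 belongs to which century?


Century = (year - 1) // 100 + 1
= (98 - 1) // 100 + 1
= 97 // 100 + 1
= 0 + 1

1st century


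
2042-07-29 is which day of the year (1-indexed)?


Date: July 29, 2042
Days in months 1 through 6: 181
Plus 29 days in July

Day of year: 210


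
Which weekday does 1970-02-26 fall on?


Date: February 26, 1970
Anchor: Jan 1, 1970. With p = 1970 - 1 = 1969: (p + p//4 - p//100 + p//400) mod 7 = (1969 + 492 - 19 + 4) mod 7 = 2446 mod 7 = 3 -> Thursday (Mon=0 ... Sun=6)
Days before February (Jan): 31; offset = 31 + 26 - 1 = 56
Weekday index = (3 + 56) mod 7 = 3

Day of the week: Thursday


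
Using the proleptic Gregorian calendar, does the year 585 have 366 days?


Gregorian leap year rule: divisible by 4, but not by 100, unless also by 400.
585 is not divisible by 4 -> not a leap year

No


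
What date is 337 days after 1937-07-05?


Start: 1937-07-05, add 337 days
July 1937 has 31 days: 31 - 5 = 26 days to July 31 -> 311 left
August 1937 has 31 days -> 280 left
September 1937 has 30 days -> 250 left
October 1937 has 31 days -> 219 left
November 1937 has 30 days -> 189 left
December 1937 has 31 days -> 158 left
January 1938 has 31 days -> 127 left
February 1938 has 28 days -> 99 left
March 1938 has 31 days -> 68 left
April 1938 has 30 days -> 38 left
May 1938 has 31 days -> 7 left
June 1938: 7 <= 30 -> lands on June 7

Result: 1938-06-07


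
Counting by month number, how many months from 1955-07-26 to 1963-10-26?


From July 1955 to October 1963
8 years * 12 = 96 months, plus 3 months = 99

99 months


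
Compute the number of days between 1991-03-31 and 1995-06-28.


From 1991-03-31 to 1995-06-28
1991-03-31: days before March = 31 + 28 = 59 (1991 is not a leap year); day of year = 59 + 31 = 90
1995-06-28: days before June = 31 + 28 + 31 + 30 + 31 = 151 (1995 is not a leap year); day of year = 151 + 28 = 179
Rest of 1991: 365 - 90 = 275
Full years 1992 (366), 1993 (365), 1994 (365): 1096
Total = 275 + 1096 + 179 = 1550

1550 days


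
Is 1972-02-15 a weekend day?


Anchor: Jan 1, 1972. With p = 1972 - 1 = 1971: (p + p//4 - p//100 + p//400) mod 7 = (1971 + 492 - 19 + 4) mod 7 = 2448 mod 7 = 5 -> Saturday (Mon=0 ... Sun=6)
Day of year: 46; offset = 45
Weekday index = (5 + 45) mod 7 = 1 -> Tuesday
Weekend days: Saturday, Sunday

No


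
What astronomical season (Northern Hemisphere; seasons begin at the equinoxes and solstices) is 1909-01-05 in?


Date: January 5
Astronomical Winter (approx.; exact equinox/solstice day varies by year): December 21 to March 19
January 5 falls within the Winter window

Winter


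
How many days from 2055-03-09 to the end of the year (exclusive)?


Day of year: 68 of 365
Remaining = 365 - 68

297 days


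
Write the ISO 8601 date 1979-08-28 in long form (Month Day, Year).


ISO 1979-08-28 parses as year=1979, month=08, day=28
Month 8 -> August

August 28, 1979


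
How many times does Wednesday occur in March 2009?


March 2009 has 31 days
Anchor: Jan 1, 2009. With p = 2009 - 1 = 2008: (p + p//4 - p//100 + p//400) mod 7 = (2008 + 502 - 20 + 5) mod 7 = 2495 mod 7 = 3 -> Thursday (Mon=0 ... Sun=6)
Days before March (Jan-Feb): 59; March 1 index = (3 + 59) mod 7 = 6 -> Sunday
First Wednesday is March 4
Wednesdays: 4, 11, 18, 25

4 Wednesdays


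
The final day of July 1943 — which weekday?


July 1943 has 31 days
Anchor: Jan 1, 1943. With p = 1943 - 1 = 1942: (p + p//4 - p//100 + p//400) mod 7 = (1942 + 485 - 19 + 4) mod 7 = 2412 mod 7 = 4 -> Friday (Mon=0 ... Sun=6)
Days before July (Jan-Jun): 181; July 1 index = (4 + 181) mod 7 = 3 -> Thursday
Last day offset: 31 - 1 = 30 days
Weekday index = (3 + 30) mod 7 = 5

Saturday, July 31


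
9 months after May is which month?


May is month 5
5 + 9 = 14; wrap: 14 - 12 = 2

February


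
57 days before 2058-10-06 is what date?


Start: 2058-10-06, subtract 57 days
Back 6 days from October 6 reaches September 30, 2058 -> 51 left
September 2058 has 30 days -> back to August 31, 2058 -> 21 left
August 2058: 31 - 21 = 10 -> lands on August 10

Result: 2058-08-10


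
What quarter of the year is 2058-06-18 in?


Month: June (month 6)
Q1: Jan-Mar, Q2: Apr-Jun, Q3: Jul-Sep, Q4: Oct-Dec

Q2


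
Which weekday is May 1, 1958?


Target: May 1, 1958
Anchor: Jan 1, 1958. With p = 1958 - 1 = 1957: (p + p//4 - p//100 + p//400) mod 7 = (1957 + 489 - 19 + 4) mod 7 = 2431 mod 7 = 2 -> Wednesday (Mon=0 ... Sun=6)
Days before May (Jan-Apr): 120 days
Weekday index = (2 + 120) mod 7 = 3

Thursday


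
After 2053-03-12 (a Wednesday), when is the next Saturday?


Current: Wednesday
Target: Saturday
Days ahead: 3

Next Saturday: 2053-03-15


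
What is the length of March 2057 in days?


March 2057

31 days


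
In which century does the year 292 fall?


Century = (year - 1) // 100 + 1
= (292 - 1) // 100 + 1
= 291 // 100 + 1
= 2 + 1

3rd century


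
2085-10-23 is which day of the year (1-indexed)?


Date: October 23, 2085
Days in months 1 through 9: 273
Plus 23 days in October

Day of year: 296


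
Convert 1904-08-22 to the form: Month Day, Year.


ISO 1904-08-22 parses as year=1904, month=08, day=22
Month 8 -> August

August 22, 1904


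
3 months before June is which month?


June is month 6
6 - 3 = 3

March


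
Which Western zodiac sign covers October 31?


Date: October 31
Conventional tropical zodiac dates: Scorpio from October 23 onward; Sagittarius starts November 22
October 31 falls within the Scorpio range

Scorpio


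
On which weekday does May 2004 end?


May 2004 has 31 days
Anchor: Jan 1, 2004. With p = 2004 - 1 = 2003: (p + p//4 - p//100 + p//400) mod 7 = (2003 + 500 - 20 + 5) mod 7 = 2488 mod 7 = 3 -> Thursday (Mon=0 ... Sun=6)
Days before May (Jan-Apr): 121; May 1 index = (3 + 121) mod 7 = 5 -> Saturday
Last day offset: 31 - 1 = 30 days
Weekday index = (5 + 30) mod 7 = 0

Monday, May 31


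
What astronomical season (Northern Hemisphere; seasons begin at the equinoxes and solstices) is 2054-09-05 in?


Date: September 5
Astronomical Summer (approx.; exact equinox/solstice day varies by year): June 21 to September 21
September 5 falls within the Summer window

Summer


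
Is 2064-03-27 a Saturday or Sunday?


Anchor: Jan 1, 2064. With p = 2064 - 1 = 2063: (p + p//4 - p//100 + p//400) mod 7 = (2063 + 515 - 20 + 5) mod 7 = 2563 mod 7 = 1 -> Tuesday (Mon=0 ... Sun=6)
Day of year: 87; offset = 86
Weekday index = (1 + 86) mod 7 = 3 -> Thursday
Weekend days: Saturday, Sunday

No


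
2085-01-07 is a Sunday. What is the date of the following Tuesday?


Current: Sunday
Target: Tuesday
Days ahead: 2

Next Tuesday: 2085-01-09


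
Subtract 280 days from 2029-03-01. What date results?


Start: 2029-03-01, subtract 280 days
Back 1 day from March 1 reaches February 28, 2029 -> 279 left
February 2029 has 28 days -> back to January 31, 2029 -> 251 left
January 2029 has 31 days -> back to December 31, 2028 -> 220 left
December 2028 has 31 days -> back to November 30, 2028 -> 189 left
November 2028 has 30 days -> back to October 31, 2028 -> 159 left
October 2028 has 31 days -> back to September 30, 2028 -> 128 left
September 2028 has 30 days -> back to August 31, 2028 -> 98 left
August 2028 has 31 days -> back to July 31, 2028 -> 67 left
July 2028 has 31 days -> back to June 30, 2028 -> 36 left
June 2028 has 30 days -> back to May 31, 2028 -> 6 left
May 2028: 31 - 6 = 25 -> lands on May 25

Result: 2028-05-25


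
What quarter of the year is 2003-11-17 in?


Month: November (month 11)
Q1: Jan-Mar, Q2: Apr-Jun, Q3: Jul-Sep, Q4: Oct-Dec

Q4


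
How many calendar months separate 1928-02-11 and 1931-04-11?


From February 1928 to April 1931
3 years * 12 = 36 months, plus 2 months = 38

38 months


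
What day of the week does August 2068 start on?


Target: August 1, 2068
Anchor: Jan 1, 2068. With p = 2068 - 1 = 2067: (p + p//4 - p//100 + p//400) mod 7 = (2067 + 516 - 20 + 5) mod 7 = 2568 mod 7 = 6 -> Sunday (Mon=0 ... Sun=6)
Days before August (Jan-Jul): 213 days
Weekday index = (6 + 213) mod 7 = 2

Wednesday


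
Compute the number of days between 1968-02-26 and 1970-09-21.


From 1968-02-26 to 1970-09-21
1968-02-26: days before February = 31; day of year = 31 + 26 = 57
1970-09-21: days before September = 31 + 28 + 31 + 30 + 31 + 30 + 31 + 31 = 243 (1970 is not a leap year); day of year = 243 + 21 = 264
Rest of 1968: 366 - 57 = 309
Full years 1969 (365): 365
Total = 309 + 365 + 264 = 938

938 days


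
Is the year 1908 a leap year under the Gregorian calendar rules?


Gregorian leap year rule: divisible by 4, but not by 100, unless also by 400.
1908 is divisible by 4 but not 100 -> leap year

Yes


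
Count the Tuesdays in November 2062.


November 2062 has 30 days
Anchor: Jan 1, 2062. With p = 2062 - 1 = 2061: (p + p//4 - p//100 + p//400) mod 7 = (2061 + 515 - 20 + 5) mod 7 = 2561 mod 7 = 6 -> Sunday (Mon=0 ... Sun=6)
Days before November (Jan-Oct): 304; November 1 index = (6 + 304) mod 7 = 2 -> Wednesday
First Tuesday is November 7
Tuesdays: 7, 14, 21, 28

4 Tuesdays


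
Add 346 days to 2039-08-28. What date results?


Start: 2039-08-28, add 346 days
August 2039 has 31 days: 31 - 28 = 3 days to August 31 -> 343 left
September 2039 has 30 days -> 313 left
October 2039 has 31 days -> 282 left
November 2039 has 30 days -> 252 left
December 2039 has 31 days -> 221 left
January 2040 has 31 days -> 190 left
February 2040 has 29 days -> 161 left
March 2040 has 31 days -> 130 left
April 2040 has 30 days -> 100 left
May 2040 has 31 days -> 69 left
June 2040 has 30 days -> 39 left
July 2040 has 31 days -> 8 left
August 2040: 8 <= 31 -> lands on August 8

Result: 2040-08-08


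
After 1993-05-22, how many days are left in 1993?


Day of year: 142 of 365
Remaining = 365 - 142

223 days


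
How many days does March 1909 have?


March 1909

31 days


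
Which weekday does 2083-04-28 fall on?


Date: April 28, 2083
Anchor: Jan 1, 2083. With p = 2083 - 1 = 2082: (p + p//4 - p//100 + p//400) mod 7 = (2082 + 520 - 20 + 5) mod 7 = 2587 mod 7 = 4 -> Friday (Mon=0 ... Sun=6)
Days before April (Jan-Mar): 90; offset = 90 + 28 - 1 = 117
Weekday index = (4 + 117) mod 7 = 2

Day of the week: Wednesday


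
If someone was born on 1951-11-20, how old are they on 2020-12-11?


Birth: 1951-11-20
Reference: 2020-12-11
Year difference: 2020 - 1951 = 69

69 years old


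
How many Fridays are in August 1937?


August 1937 has 31 days
Anchor: Jan 1, 1937. With p = 1937 - 1 = 1936: (p + p//4 - p//100 + p//400) mod 7 = (1936 + 484 - 19 + 4) mod 7 = 2405 mod 7 = 4 -> Friday (Mon=0 ... Sun=6)
Days before August (Jan-Jul): 212; August 1 index = (4 + 212) mod 7 = 6 -> Sunday
First Friday is August 6
Fridays: 6, 13, 20, 27

4 Fridays


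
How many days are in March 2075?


March 2075

31 days


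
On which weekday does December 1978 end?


December 1978 has 31 days
Anchor: Jan 1, 1978. With p = 1978 - 1 = 1977: (p + p//4 - p//100 + p//400) mod 7 = (1977 + 494 - 19 + 4) mod 7 = 2456 mod 7 = 6 -> Sunday (Mon=0 ... Sun=6)
Days before December (Jan-Nov): 334; December 1 index = (6 + 334) mod 7 = 4 -> Friday
Last day offset: 31 - 1 = 30 days
Weekday index = (4 + 30) mod 7 = 6

Sunday, December 31


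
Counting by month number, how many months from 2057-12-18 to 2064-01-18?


From December 2057 to January 2064
7 years * 12 = 84 months, minus 11 months = 73

73 months


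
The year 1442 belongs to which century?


Century = (year - 1) // 100 + 1
= (1442 - 1) // 100 + 1
= 1441 // 100 + 1
= 14 + 1

15th century


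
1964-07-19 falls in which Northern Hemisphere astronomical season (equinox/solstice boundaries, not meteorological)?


Date: July 19
Astronomical Summer (approx.; exact equinox/solstice day varies by year): June 21 to September 21
July 19 falls within the Summer window

Summer


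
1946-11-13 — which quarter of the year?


Month: November (month 11)
Q1: Jan-Mar, Q2: Apr-Jun, Q3: Jul-Sep, Q4: Oct-Dec

Q4


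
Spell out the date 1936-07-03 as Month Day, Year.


ISO 1936-07-03 parses as year=1936, month=07, day=03
Month 7 -> July

July 3, 1936


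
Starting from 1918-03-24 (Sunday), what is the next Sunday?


Current: Sunday
Target: Sunday
Days ahead: 7

Next Sunday: 1918-03-31


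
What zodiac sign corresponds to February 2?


Date: February 2
Conventional tropical zodiac dates: Aquarius from January 20 onward; Pisces starts February 19
February 2 falls within the Aquarius range

Aquarius


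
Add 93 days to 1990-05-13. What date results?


Start: 1990-05-13, add 93 days
May 1990 has 31 days: 31 - 13 = 18 days to May 31 -> 75 left
June 1990 has 30 days -> 45 left
July 1990 has 31 days -> 14 left
August 1990: 14 <= 31 -> lands on August 14

Result: 1990-08-14


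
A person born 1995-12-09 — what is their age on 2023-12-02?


Birth: 1995-12-09
Reference: 2023-12-02
Year difference: 2023 - 1995 = 28
Birthday not yet reached in 2023, subtract 1

27 years old


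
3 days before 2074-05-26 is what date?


Start: 2074-05-26, subtract 3 days
26 - 3 = 23 stays within May 2074

Result: 2074-05-23


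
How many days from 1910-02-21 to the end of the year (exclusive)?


Day of year: 52 of 365
Remaining = 365 - 52

313 days


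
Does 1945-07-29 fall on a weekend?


Anchor: Jan 1, 1945. With p = 1945 - 1 = 1944: (p + p//4 - p//100 + p//400) mod 7 = (1944 + 486 - 19 + 4) mod 7 = 2415 mod 7 = 0 -> Monday (Mon=0 ... Sun=6)
Day of year: 210; offset = 209
Weekday index = (0 + 209) mod 7 = 6 -> Sunday
Weekend days: Saturday, Sunday

Yes


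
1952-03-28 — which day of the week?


Date: March 28, 1952
Anchor: Jan 1, 1952. With p = 1952 - 1 = 1951: (p + p//4 - p//100 + p//400) mod 7 = (1951 + 487 - 19 + 4) mod 7 = 2423 mod 7 = 1 -> Tuesday (Mon=0 ... Sun=6)
Days before March (Jan-Feb): 60; offset = 60 + 28 - 1 = 87
Weekday index = (1 + 87) mod 7 = 4

Day of the week: Friday


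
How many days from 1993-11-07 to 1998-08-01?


From 1993-11-07 to 1998-08-01
1993-11-07: days before November = 31 + 28 + 31 + 30 + 31 + 30 + 31 + 31 + 30 + 31 = 304 (1993 is not a leap year); day of year = 304 + 7 = 311
1998-08-01: days before August = 31 + 28 + 31 + 30 + 31 + 30 + 31 = 212 (1998 is not a leap year); day of year = 212 + 1 = 213
Rest of 1993: 365 - 311 = 54
Full years 1994 (365), 1995 (365), 1996 (366), 1997 (365): 1461
Total = 54 + 1461 + 213 = 1728

1728 days


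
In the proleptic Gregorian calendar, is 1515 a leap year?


Gregorian leap year rule: divisible by 4, but not by 100, unless also by 400.
1515 is not divisible by 4 -> not a leap year

No


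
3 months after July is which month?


July is month 7
7 + 3 = 10

October


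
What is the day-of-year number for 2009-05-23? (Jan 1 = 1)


Date: May 23, 2009
Days in months 1 through 4: 120
Plus 23 days in May

Day of year: 143


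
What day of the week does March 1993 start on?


Target: March 1, 1993
Anchor: Jan 1, 1993. With p = 1993 - 1 = 1992: (p + p//4 - p//100 + p//400) mod 7 = (1992 + 498 - 19 + 4) mod 7 = 2475 mod 7 = 4 -> Friday (Mon=0 ... Sun=6)
Days before March (Jan-Feb): 59 days
Weekday index = (4 + 59) mod 7 = 0

Monday


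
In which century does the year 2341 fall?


Century = (year - 1) // 100 + 1
= (2341 - 1) // 100 + 1
= 2340 // 100 + 1
= 23 + 1

24th century


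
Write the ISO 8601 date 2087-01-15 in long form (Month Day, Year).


ISO 2087-01-15 parses as year=2087, month=01, day=15
Month 1 -> January

January 15, 2087


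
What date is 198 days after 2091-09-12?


Start: 2091-09-12, add 198 days
September 2091 has 30 days: 30 - 12 = 18 days to September 30 -> 180 left
October 2091 has 31 days -> 149 left
November 2091 has 30 days -> 119 left
December 2091 has 31 days -> 88 left
January 2092 has 31 days -> 57 left
February 2092 has 29 days -> 28 left
March 2092: 28 <= 31 -> lands on March 28

Result: 2092-03-28


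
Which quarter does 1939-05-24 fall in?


Month: May (month 5)
Q1: Jan-Mar, Q2: Apr-Jun, Q3: Jul-Sep, Q4: Oct-Dec

Q2


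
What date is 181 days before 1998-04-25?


Start: 1998-04-25, subtract 181 days
Back 25 days from April 25 reaches March 31, 1998 -> 156 left
March 1998 has 31 days -> back to February 28, 1998 -> 125 left
February 1998 has 28 days -> back to January 31, 1998 -> 97 left
January 1998 has 31 days -> back to December 31, 1997 -> 66 left
December 1997 has 31 days -> back to November 30, 1997 -> 35 left
November 1997 has 30 days -> back to October 31, 1997 -> 5 left
October 1997: 31 - 5 = 26 -> lands on October 26

Result: 1997-10-26


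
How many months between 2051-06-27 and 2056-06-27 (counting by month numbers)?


From June 2051 to June 2056
5 years * 12 = 60 months = 60

60 months


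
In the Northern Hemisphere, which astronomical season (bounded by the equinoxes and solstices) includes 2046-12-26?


Date: December 26
Astronomical Winter (approx.; exact equinox/solstice day varies by year): December 21 to March 19
December 26 falls within the Winter window

Winter


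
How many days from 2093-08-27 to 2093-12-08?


From 2093-08-27 to 2093-12-08
2093-08-27: days before August = 31 + 28 + 31 + 30 + 31 + 30 + 31 = 212 (2093 is not a leap year); day of year = 212 + 27 = 239
2093-12-08: days before December = 31 + 28 + 31 + 30 + 31 + 30 + 31 + 31 + 30 + 31 + 30 = 334 (2093 is not a leap year); day of year = 334 + 8 = 342
Same year: 342 - 239 = 103

103 days


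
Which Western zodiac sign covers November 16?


Date: November 16
Conventional tropical zodiac dates: Scorpio from October 23 onward; Sagittarius starts November 22
November 16 falls within the Scorpio range

Scorpio


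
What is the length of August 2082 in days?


August 2082

31 days


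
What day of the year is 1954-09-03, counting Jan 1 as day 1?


Date: September 3, 1954
Days in months 1 through 8: 243
Plus 3 days in September

Day of year: 246


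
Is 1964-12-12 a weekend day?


Anchor: Jan 1, 1964. With p = 1964 - 1 = 1963: (p + p//4 - p//100 + p//400) mod 7 = (1963 + 490 - 19 + 4) mod 7 = 2438 mod 7 = 2 -> Wednesday (Mon=0 ... Sun=6)
Day of year: 347; offset = 346
Weekday index = (2 + 346) mod 7 = 5 -> Saturday
Weekend days: Saturday, Sunday

Yes


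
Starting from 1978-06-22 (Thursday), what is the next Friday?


Current: Thursday
Target: Friday
Days ahead: 1

Next Friday: 1978-06-23


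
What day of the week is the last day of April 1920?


April 1920 has 30 days
Anchor: Jan 1, 1920. With p = 1920 - 1 = 1919: (p + p//4 - p//100 + p//400) mod 7 = (1919 + 479 - 19 + 4) mod 7 = 2383 mod 7 = 3 -> Thursday (Mon=0 ... Sun=6)
Days before April (Jan-Mar): 91; April 1 index = (3 + 91) mod 7 = 3 -> Thursday
Last day offset: 30 - 1 = 29 days
Weekday index = (3 + 29) mod 7 = 4

Friday, April 30


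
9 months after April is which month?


April is month 4
4 + 9 = 13; wrap: 13 - 12 = 1

January


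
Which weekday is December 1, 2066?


Target: December 1, 2066
Anchor: Jan 1, 2066. With p = 2066 - 1 = 2065: (p + p//4 - p//100 + p//400) mod 7 = (2065 + 516 - 20 + 5) mod 7 = 2566 mod 7 = 4 -> Friday (Mon=0 ... Sun=6)
Days before December (Jan-Nov): 334 days
Weekday index = (4 + 334) mod 7 = 2

Wednesday


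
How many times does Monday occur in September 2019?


September 2019 has 30 days
Anchor: Jan 1, 2019. With p = 2019 - 1 = 2018: (p + p//4 - p//100 + p//400) mod 7 = (2018 + 504 - 20 + 5) mod 7 = 2507 mod 7 = 1 -> Tuesday (Mon=0 ... Sun=6)
Days before September (Jan-Aug): 243; September 1 index = (1 + 243) mod 7 = 6 -> Sunday
First Monday is September 2
Mondays: 2, 9, 16, 23, 30

5 Mondays
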